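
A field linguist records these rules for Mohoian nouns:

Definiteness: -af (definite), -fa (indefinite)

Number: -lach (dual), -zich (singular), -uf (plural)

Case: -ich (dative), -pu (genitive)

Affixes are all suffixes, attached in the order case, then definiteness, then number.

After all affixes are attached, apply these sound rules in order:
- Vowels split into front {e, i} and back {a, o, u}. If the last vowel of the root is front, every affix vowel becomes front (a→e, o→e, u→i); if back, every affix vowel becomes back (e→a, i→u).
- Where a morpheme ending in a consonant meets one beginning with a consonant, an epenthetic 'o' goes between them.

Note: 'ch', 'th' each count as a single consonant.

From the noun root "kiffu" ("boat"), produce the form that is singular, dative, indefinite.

kiffuuchofazuch

Attach case dative -ich → kiffuich.
Attach definiteness indefinite -fa → kiffuichfa.
Attach number singular -zich → kiffuichfazich.
Apply vowel harmony: kiffuichfazich → kiffuuchfazuch.
Apply epenthesis: kiffuuchfazuch → kiffuuchofazuch.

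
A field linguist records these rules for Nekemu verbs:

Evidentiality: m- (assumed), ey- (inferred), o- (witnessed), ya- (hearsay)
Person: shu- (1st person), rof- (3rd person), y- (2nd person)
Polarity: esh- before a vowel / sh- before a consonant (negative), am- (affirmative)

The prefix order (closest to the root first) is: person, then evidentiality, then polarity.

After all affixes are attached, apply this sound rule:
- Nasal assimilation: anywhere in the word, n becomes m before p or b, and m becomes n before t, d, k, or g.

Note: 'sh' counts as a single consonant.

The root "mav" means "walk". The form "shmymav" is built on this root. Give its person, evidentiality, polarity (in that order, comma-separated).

2nd person, assumed, negative

Segment: sh-m-y-mav.
person: y- → 2nd person.
evidentiality: m- → assumed.
polarity: esh/sh- → negative.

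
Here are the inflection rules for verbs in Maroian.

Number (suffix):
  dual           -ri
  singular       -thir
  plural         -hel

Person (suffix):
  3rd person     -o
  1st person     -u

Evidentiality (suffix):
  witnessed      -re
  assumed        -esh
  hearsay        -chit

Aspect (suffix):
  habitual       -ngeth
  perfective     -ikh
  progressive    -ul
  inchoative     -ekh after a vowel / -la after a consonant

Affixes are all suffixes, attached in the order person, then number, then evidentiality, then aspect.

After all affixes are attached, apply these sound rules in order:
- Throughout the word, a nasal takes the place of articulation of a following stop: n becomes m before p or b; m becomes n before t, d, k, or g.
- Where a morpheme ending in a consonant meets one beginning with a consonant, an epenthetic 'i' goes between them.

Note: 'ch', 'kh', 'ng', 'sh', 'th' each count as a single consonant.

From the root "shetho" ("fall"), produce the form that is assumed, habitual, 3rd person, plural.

Attach person 3rd person -o → shethoo.
Attach number plural -hel → shethoohel.
Attach evidentiality assumed -esh → shethoohelesh.
Attach aspect habitual -ngeth → shethooheleshngeth.
Nasal assimilation: no change.
Apply epenthesis: shethooheleshngeth → shethooheleshingeth.

shethooheleshingeth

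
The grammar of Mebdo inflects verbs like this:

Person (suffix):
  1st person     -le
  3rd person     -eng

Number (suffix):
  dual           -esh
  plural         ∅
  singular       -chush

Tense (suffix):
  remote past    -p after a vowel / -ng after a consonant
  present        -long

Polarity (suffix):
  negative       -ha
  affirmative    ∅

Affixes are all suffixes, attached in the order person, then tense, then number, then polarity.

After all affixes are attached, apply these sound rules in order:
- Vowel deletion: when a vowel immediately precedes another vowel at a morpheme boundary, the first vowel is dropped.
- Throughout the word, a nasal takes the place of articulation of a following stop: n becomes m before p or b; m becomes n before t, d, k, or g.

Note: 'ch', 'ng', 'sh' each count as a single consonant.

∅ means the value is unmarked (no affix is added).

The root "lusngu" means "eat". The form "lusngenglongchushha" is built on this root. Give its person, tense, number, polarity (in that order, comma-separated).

Segment: lusngu-eng-long-chush-ha.
person: -eng → 3rd person.
tense: -long → present.
number: -chush → singular.
polarity: -ha → negative.

3rd person, present, singular, negative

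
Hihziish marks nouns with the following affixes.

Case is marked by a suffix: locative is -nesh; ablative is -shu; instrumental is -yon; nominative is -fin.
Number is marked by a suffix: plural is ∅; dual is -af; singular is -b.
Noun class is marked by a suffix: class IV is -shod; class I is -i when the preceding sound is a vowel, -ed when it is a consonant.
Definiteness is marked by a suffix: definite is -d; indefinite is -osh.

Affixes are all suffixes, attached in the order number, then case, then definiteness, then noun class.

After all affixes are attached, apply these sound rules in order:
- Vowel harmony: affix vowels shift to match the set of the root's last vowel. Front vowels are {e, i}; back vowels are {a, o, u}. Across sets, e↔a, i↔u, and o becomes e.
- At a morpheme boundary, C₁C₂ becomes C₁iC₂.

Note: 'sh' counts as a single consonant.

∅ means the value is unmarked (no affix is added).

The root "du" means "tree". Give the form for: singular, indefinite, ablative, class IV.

Attach number singular -b → dub.
Attach case ablative -shu → dubshu.
Attach definiteness indefinite -osh → dubshuosh.
Attach noun class class IV -shod → dubshuoshshod.
Vowel harmony: no change.
Apply epenthesis: dubshuoshshod → dubishuoshishod.

dubishuoshishod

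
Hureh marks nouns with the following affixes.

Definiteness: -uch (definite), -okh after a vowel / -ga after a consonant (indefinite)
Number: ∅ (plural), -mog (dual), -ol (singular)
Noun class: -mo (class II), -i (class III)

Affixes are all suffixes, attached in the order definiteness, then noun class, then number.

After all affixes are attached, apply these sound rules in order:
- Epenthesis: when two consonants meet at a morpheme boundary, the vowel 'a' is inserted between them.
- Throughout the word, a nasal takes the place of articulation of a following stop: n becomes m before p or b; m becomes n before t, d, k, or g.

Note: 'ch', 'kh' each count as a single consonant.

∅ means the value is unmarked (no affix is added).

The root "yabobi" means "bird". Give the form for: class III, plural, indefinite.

yabobiokhi

Attach definiteness indefinite -okh (after vowel 'i') → yabobiokh.
Attach noun class class III -i → yabobiokhi.
number = plural: zero marking, form stays yabobiokhi.
Epenthesis: no change.
Nasal assimilation: no change.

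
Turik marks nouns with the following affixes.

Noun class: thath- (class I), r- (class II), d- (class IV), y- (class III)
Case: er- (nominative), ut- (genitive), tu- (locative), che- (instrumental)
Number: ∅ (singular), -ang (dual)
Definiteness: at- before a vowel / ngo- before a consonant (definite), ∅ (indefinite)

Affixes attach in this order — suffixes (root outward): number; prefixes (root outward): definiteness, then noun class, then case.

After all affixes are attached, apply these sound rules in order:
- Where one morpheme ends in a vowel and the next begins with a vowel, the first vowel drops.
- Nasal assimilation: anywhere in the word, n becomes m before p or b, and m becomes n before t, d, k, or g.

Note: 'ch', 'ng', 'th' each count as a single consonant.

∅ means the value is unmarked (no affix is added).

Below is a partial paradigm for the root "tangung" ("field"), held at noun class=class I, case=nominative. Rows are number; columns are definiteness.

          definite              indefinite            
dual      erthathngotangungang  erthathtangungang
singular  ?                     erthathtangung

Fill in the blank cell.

erthathngotangung

Attach definiteness definite ngo- (before consonant 't') → ngotangung.
number = singular: zero marking, form stays ngotangung.
Attach noun class class I thath- → thathngotangung.
Attach case nominative er- → erthathngotangung.
Vowel deletion: no change.
Nasal assimilation: no change.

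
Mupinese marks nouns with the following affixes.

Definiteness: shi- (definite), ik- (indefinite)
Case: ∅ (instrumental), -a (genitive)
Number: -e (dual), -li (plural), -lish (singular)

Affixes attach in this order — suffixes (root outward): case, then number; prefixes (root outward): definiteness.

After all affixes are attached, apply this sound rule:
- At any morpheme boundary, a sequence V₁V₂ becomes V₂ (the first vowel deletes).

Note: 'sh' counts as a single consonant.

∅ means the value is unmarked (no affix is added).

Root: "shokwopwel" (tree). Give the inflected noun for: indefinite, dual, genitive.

ikshokwopwele

Attach case genitive -a → shokwopwela.
Attach number dual -e → shokwopwelae.
Attach definiteness indefinite ik- → ikshokwopwelae.
Apply vowel deletion: ikshokwopwelae → ikshokwopwele.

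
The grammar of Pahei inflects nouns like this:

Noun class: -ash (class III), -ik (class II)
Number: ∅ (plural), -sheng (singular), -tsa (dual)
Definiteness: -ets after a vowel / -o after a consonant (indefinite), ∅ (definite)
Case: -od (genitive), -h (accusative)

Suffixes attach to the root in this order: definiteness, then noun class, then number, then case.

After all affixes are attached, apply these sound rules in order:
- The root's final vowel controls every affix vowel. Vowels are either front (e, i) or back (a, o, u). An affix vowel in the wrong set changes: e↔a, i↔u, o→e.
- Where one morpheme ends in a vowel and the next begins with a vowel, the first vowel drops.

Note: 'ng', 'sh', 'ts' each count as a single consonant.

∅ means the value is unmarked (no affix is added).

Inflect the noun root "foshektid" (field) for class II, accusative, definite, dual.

definiteness = definite: zero marking, form stays foshektid.
Attach noun class class II -ik → foshektidik.
Attach number dual -tsa → foshektidiktsa.
Attach case accusative -h → foshektidiktsah.
Apply vowel harmony: foshektidiktsah → foshektidiktseh.
Vowel deletion: no change.

foshektidiktseh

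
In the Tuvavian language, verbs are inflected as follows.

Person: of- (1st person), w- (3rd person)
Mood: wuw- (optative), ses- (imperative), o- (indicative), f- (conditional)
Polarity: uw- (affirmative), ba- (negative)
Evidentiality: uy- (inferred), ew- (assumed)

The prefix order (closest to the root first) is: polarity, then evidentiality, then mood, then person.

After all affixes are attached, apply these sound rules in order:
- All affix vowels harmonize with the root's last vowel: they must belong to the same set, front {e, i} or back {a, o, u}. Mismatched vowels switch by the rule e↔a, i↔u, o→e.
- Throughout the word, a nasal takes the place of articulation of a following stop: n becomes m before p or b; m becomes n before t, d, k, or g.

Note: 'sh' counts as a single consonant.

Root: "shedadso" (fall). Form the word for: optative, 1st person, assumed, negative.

Attach polarity negative ba- → bashedadso.
Attach evidentiality assumed ew- → ewbashedadso.
Attach mood optative wuw- → wuwewbashedadso.
Attach person 1st person of- → ofwuwewbashedadso.
Apply vowel harmony: ofwuwewbashedadso → ofwuwawbashedadso.
Nasal assimilation: no change.

ofwuwawbashedadso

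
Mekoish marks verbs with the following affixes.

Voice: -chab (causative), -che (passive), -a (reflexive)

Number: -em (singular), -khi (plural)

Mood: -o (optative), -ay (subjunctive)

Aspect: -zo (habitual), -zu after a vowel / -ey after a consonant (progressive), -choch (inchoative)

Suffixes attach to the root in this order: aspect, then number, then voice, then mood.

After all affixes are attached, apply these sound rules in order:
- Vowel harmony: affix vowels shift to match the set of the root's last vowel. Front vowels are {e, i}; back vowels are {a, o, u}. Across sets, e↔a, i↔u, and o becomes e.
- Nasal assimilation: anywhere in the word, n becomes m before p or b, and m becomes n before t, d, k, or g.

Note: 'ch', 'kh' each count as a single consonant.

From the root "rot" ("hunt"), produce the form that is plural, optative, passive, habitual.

rotzokhuchao

Attach aspect habitual -zo → rotzo.
Attach number plural -khi → rotzokhi.
Attach voice passive -che → rotzokhiche.
Attach mood optative -o → rotzokhicheo.
Apply vowel harmony: rotzokhicheo → rotzokhuchao.
Nasal assimilation: no change.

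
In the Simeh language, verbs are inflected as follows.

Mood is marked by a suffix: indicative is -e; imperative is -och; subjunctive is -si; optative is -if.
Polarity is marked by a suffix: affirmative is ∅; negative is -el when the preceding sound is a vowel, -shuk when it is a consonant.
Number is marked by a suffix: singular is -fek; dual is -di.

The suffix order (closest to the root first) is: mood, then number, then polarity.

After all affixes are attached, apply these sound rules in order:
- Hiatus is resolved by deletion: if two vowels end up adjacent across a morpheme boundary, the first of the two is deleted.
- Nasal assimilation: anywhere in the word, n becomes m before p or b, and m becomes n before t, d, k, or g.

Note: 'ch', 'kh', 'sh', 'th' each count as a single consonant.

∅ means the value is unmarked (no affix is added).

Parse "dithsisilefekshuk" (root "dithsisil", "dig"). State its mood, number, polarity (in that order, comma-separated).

indicative, singular, negative

Segment: dithsisil-e-fek-shuk.
mood: -e → indicative.
number: -fek → singular.
polarity: -el/shuk → negative.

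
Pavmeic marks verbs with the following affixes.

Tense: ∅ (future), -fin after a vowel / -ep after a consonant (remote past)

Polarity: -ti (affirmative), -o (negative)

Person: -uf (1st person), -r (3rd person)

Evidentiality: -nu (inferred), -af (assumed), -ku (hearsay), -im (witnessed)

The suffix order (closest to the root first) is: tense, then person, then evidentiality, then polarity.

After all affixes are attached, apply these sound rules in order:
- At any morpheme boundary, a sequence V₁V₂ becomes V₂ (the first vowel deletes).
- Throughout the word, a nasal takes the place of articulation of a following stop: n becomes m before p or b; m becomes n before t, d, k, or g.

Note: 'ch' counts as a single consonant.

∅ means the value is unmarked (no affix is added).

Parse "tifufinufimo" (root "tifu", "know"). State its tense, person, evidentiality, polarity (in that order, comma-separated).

remote past, 1st person, witnessed, negative

Segment: tifu-fin-uf-im-o.
tense: -fin/ep → remote past.
person: -uf → 1st person.
evidentiality: -im → witnessed.
polarity: -o → negative.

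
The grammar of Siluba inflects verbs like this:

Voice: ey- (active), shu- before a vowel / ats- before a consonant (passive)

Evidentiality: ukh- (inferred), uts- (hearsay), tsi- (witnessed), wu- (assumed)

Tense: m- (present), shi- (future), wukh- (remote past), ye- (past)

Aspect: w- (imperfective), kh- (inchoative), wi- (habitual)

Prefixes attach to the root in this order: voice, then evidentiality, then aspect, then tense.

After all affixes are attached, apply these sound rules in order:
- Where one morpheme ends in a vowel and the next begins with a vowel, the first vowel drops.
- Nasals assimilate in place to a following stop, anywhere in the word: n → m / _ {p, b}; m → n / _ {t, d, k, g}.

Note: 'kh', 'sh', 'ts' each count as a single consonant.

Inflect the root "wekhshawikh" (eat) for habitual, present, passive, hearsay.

mwutsatswekhshawikh

Attach voice passive ats- (before consonant 'w') → atswekhshawikh.
Attach evidentiality hearsay uts- → utsatswekhshawikh.
Attach aspect habitual wi- → wiutsatswekhshawikh.
Attach tense present m- → mwiutsatswekhshawikh.
Apply vowel deletion: mwiutsatswekhshawikh → mwutsatswekhshawikh.
Nasal assimilation: no change.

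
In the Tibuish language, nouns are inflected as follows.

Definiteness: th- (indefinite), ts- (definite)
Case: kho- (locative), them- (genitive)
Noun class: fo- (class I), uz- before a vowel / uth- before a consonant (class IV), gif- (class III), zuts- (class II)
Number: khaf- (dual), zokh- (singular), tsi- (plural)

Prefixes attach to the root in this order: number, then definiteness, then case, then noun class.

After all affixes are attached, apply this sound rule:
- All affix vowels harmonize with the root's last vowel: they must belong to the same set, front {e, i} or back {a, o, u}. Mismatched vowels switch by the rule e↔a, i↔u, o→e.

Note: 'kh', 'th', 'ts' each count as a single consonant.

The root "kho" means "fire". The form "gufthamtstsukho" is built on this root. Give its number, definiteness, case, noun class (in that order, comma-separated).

Segment: gif-them-ts-tsi-kho.
number: tsi- → plural.
definiteness: ts- → definite.
case: them- → genitive.
noun class: gif- → class III.

plural, definite, genitive, class III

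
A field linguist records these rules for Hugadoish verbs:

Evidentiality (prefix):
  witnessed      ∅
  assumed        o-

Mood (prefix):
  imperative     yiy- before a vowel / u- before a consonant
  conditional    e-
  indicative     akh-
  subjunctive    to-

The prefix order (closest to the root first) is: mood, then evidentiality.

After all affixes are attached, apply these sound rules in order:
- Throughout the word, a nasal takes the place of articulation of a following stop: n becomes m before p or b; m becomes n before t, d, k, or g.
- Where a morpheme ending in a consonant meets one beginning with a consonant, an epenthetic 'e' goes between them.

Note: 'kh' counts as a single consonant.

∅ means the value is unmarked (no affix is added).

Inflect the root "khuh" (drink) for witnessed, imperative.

Attach mood imperative u- (before consonant 'kh') → ukhuh.
evidentiality = witnessed: zero marking, form stays ukhuh.
Nasal assimilation: no change.
Epenthesis: no change.

ukhuh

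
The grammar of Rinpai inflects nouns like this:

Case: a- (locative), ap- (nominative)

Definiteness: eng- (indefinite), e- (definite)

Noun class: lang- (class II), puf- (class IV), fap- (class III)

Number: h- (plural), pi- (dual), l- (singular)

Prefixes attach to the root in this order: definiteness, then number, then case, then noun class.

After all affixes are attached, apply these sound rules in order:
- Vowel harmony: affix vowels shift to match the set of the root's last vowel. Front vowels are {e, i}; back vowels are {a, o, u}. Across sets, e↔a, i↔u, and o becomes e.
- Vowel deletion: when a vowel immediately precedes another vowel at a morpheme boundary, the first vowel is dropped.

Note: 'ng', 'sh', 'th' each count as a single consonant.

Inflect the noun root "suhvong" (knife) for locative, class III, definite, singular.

Attach definiteness definite e- → esuhvong.
Attach number singular l- → lesuhvong.
Attach case locative a- → alesuhvong.
Attach noun class class III fap- → fapalesuhvong.
Apply vowel harmony: fapalesuhvong → fapalasuhvong.
Vowel deletion: no change.

fapalasuhvong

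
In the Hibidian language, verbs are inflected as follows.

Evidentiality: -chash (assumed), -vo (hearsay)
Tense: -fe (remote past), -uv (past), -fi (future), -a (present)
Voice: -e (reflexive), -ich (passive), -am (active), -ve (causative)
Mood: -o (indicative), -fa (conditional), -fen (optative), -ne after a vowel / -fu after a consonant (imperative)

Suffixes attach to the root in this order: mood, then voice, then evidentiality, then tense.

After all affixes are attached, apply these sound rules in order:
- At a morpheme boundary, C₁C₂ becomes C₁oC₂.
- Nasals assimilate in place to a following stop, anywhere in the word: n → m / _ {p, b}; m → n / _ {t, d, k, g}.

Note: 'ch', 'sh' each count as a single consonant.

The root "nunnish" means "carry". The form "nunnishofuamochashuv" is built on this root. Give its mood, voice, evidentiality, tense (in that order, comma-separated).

imperative, active, assumed, past

Segment: nunnish-fu-am-chash-uv.
mood: -ne/fu → imperative.
voice: -am → active.
evidentiality: -chash → assumed.
tense: -uv → past.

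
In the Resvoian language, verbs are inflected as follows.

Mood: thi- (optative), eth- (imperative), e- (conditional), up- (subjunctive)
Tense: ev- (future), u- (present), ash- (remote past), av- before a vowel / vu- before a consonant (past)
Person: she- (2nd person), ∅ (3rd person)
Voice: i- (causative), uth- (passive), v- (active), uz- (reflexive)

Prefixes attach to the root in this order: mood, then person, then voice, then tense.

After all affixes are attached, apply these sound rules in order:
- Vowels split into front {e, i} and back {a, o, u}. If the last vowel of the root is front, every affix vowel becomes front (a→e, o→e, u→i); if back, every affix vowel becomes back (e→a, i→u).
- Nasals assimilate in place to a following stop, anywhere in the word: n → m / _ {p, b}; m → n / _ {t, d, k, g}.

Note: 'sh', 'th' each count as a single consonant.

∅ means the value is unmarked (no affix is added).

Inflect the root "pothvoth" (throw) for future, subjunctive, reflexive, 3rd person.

Attach mood subjunctive up- → uppothvoth.
person = 3rd person: zero marking, form stays uppothvoth.
Attach voice reflexive uz- → uzuppothvoth.
Attach tense future ev- → evuzuppothvoth.
Apply vowel harmony: evuzuppothvoth → avuzuppothvoth.
Nasal assimilation: no change.

avuzuppothvoth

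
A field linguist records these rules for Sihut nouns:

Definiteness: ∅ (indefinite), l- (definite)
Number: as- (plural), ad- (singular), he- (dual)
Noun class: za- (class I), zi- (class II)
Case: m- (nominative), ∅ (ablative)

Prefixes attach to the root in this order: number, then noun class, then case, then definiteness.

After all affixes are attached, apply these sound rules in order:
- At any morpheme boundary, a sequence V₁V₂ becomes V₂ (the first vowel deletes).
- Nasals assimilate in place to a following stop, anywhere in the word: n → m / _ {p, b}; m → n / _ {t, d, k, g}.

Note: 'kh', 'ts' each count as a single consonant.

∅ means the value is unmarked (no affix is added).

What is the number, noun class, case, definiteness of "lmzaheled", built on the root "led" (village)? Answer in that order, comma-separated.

dual, class I, nominative, definite

Segment: l-m-za-he-led.
number: he- → dual.
noun class: za- → class I.
case: m- → nominative.
definiteness: l- → definite.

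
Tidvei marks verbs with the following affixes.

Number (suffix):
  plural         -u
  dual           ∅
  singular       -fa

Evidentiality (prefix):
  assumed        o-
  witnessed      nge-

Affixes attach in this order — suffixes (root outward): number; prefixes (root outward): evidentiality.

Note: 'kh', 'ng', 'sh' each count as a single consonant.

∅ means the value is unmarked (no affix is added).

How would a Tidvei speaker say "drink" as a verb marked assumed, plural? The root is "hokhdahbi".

Attach evidentiality assumed o- → ohokhdahbi.
Attach number plural -u → ohokhdahbiu.

ohokhdahbiu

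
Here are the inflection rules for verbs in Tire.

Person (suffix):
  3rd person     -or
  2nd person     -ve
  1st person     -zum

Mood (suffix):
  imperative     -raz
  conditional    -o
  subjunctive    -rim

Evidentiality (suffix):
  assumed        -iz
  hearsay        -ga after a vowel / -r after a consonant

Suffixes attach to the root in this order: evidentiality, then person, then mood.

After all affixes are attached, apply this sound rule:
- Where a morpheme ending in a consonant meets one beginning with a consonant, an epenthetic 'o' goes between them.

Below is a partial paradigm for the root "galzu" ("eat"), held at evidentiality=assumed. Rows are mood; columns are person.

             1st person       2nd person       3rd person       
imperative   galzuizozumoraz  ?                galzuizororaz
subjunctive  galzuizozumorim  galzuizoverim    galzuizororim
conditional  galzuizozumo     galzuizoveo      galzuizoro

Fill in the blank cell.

galzuizoveraz

Attach evidentiality assumed -iz → galzuiz.
Attach person 2nd person -ve → galzuizve.
Attach mood imperative -raz → galzuizveraz.
Apply epenthesis: galzuizveraz → galzuizoveraz.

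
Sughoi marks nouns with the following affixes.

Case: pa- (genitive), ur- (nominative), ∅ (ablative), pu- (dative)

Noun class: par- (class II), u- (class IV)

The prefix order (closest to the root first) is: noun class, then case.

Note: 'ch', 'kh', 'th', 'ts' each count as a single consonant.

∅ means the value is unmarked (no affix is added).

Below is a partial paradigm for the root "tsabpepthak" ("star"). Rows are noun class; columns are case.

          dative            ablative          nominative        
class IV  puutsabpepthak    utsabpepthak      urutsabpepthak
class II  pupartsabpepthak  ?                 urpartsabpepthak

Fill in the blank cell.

Attach noun class class II par- → partsabpepthak.
case = ablative: zero marking, form stays partsabpepthak.

partsabpepthak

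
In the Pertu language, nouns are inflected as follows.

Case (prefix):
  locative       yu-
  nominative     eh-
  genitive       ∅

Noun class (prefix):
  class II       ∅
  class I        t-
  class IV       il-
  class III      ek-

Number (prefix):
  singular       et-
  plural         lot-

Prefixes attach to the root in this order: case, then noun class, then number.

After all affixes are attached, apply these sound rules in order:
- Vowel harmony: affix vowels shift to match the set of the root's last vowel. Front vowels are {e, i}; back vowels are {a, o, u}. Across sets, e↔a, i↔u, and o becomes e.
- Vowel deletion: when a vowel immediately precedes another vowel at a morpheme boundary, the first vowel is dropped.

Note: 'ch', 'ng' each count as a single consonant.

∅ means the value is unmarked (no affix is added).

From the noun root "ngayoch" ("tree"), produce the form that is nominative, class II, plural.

lotahngayoch

Attach case nominative eh- → ehngayoch.
noun class = class II: zero marking, form stays ehngayoch.
Attach number plural lot- → lotehngayoch.
Apply vowel harmony: lotehngayoch → lotahngayoch.
Vowel deletion: no change.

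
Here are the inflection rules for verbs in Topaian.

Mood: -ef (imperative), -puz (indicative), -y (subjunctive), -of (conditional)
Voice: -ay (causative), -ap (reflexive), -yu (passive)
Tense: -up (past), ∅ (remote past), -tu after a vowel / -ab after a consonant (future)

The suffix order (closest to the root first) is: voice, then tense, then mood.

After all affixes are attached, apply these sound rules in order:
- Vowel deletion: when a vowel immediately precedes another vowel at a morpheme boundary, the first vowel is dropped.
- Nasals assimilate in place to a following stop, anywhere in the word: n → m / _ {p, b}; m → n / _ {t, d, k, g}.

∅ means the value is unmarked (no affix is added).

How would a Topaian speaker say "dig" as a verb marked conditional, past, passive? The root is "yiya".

yiyayupof

Attach voice passive -yu → yiyayu.
Attach tense past -up → yiyayuup.
Attach mood conditional -of → yiyayuupof.
Apply vowel deletion: yiyayuupof → yiyayupof.
Nasal assimilation: no change.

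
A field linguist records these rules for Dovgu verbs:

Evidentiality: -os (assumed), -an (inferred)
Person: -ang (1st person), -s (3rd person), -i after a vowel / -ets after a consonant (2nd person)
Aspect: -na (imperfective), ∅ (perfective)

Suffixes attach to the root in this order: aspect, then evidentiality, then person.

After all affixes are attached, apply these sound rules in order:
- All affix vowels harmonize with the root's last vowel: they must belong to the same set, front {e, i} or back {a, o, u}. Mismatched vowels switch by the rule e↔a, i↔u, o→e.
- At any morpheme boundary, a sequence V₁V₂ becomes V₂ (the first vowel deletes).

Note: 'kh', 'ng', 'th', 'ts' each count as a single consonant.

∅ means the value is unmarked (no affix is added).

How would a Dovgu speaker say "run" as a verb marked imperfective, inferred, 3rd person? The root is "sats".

Attach aspect imperfective -na → satsna.
Attach evidentiality inferred -an → satsnaan.
Attach person 3rd person -s → satsnaans.
Vowel harmony: no change.
Apply vowel deletion: satsnaans → satsnans.

satsnans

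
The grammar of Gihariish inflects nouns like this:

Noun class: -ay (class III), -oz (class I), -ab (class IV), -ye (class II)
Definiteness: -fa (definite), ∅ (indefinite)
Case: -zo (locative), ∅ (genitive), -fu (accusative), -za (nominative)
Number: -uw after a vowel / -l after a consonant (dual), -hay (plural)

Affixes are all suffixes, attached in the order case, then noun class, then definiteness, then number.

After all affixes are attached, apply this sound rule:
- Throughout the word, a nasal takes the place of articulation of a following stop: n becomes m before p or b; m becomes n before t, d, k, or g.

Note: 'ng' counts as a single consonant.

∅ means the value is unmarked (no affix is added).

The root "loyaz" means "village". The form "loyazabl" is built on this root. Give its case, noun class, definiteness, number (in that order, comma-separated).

genitive, class IV, indefinite, dual

Segment: loyaz-ab-l.
case: ∅ → genitive.
noun class: -ab → class IV.
definiteness: ∅ → indefinite.
number: -uw/l → dual.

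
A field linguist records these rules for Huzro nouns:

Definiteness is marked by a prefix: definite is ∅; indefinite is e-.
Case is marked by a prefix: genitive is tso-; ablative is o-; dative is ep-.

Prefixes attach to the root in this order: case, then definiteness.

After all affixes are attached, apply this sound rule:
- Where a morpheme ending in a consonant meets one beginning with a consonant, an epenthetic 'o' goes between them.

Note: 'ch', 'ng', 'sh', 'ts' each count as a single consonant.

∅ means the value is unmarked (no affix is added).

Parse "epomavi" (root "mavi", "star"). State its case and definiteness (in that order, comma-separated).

Segment: ep-mavi.
case: ep- → dative.
definiteness: ∅ → definite.

dative, definite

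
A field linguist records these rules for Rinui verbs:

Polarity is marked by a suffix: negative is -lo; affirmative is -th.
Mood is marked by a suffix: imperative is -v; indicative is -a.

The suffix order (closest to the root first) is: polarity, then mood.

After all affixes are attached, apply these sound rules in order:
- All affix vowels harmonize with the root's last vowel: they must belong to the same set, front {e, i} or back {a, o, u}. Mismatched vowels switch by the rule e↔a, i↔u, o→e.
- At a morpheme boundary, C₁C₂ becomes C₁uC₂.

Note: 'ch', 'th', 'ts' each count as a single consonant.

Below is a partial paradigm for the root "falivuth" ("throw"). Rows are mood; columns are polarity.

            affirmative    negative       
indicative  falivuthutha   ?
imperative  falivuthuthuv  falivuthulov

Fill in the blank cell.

falivuthuloa

Attach polarity negative -lo → falivuthlo.
Attach mood indicative -a → falivuthloa.
Vowel harmony: no change.
Apply epenthesis: falivuthloa → falivuthuloa.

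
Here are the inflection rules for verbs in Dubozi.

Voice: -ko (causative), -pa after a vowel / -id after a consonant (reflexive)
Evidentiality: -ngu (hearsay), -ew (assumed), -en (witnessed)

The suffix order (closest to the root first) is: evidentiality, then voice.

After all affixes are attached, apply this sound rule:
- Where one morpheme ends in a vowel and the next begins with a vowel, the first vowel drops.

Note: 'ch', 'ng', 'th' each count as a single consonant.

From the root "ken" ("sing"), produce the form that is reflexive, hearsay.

kenngupa

Attach evidentiality hearsay -ngu → kenngu.
Attach voice reflexive -pa (after vowel 'u') → kenngupa.
Vowel deletion: no change.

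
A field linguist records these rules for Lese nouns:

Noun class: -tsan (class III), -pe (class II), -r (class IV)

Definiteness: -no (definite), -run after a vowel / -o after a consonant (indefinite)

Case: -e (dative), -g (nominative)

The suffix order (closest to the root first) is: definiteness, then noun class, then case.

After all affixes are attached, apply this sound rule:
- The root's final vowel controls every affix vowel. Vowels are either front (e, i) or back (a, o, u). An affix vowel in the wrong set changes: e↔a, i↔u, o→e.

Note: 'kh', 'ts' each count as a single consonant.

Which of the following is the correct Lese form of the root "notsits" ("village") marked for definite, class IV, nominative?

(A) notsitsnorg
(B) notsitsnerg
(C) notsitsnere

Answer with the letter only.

Attach definiteness definite -no → notsitsno.
Attach noun class class IV -r → notsitsnor.
Attach case nominative -g → notsitsnorg.
Apply vowel harmony: notsitsnorg → notsitsnerg.
So the correct form is notsitsnerg, option (B).
(A) notsitsnorg is wrong: it fails to apply the sound rule(s).
(C) notsitsnere is wrong: it uses dative instead of nominative for case.

B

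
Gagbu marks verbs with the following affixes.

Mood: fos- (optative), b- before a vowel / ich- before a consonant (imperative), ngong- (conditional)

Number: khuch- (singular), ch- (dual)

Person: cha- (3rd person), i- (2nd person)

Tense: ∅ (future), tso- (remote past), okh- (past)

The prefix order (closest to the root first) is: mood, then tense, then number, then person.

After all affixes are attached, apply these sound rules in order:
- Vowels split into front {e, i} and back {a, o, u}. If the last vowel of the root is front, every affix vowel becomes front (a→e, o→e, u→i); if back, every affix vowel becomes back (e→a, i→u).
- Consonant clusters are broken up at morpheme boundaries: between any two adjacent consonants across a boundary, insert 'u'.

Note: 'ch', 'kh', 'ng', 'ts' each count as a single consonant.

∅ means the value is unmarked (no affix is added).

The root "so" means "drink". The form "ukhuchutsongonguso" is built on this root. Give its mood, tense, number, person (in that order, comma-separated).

Segment: i-khuch-tso-ngong-so.
mood: ngong- → conditional.
tense: tso- → remote past.
number: khuch- → singular.
person: i- → 2nd person.

conditional, remote past, singular, 2nd person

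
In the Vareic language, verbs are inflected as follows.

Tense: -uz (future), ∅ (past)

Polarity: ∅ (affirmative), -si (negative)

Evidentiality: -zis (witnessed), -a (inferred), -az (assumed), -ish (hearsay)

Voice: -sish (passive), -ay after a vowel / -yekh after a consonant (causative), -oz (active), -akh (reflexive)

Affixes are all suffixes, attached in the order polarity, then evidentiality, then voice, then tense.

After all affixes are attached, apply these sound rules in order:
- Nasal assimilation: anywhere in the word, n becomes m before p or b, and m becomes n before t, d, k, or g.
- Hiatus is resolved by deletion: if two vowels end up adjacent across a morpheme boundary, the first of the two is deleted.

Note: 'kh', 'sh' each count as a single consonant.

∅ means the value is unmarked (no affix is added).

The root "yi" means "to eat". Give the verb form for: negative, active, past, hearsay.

yisishoz

Attach polarity negative -si → yisi.
Attach evidentiality hearsay -ish → yisiish.
Attach voice active -oz → yisiishoz.
tense = past: zero marking, form stays yisiishoz.
Nasal assimilation: no change.
Apply vowel deletion: yisiishoz → yisishoz.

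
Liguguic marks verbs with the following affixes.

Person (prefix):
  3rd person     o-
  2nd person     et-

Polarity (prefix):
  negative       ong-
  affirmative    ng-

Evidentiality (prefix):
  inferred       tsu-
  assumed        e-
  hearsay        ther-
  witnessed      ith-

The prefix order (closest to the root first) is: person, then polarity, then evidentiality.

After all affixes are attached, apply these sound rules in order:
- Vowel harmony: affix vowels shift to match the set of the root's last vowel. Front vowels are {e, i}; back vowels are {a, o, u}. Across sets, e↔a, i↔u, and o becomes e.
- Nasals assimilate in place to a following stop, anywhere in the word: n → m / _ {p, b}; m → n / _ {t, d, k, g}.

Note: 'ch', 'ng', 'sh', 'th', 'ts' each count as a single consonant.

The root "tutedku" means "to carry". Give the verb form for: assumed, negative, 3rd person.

Attach person 3rd person o- → otutedku.
Attach polarity negative ong- → ongotutedku.
Attach evidentiality assumed e- → eongotutedku.
Apply vowel harmony: eongotutedku → aongotutedku.
Nasal assimilation: no change.

aongotutedku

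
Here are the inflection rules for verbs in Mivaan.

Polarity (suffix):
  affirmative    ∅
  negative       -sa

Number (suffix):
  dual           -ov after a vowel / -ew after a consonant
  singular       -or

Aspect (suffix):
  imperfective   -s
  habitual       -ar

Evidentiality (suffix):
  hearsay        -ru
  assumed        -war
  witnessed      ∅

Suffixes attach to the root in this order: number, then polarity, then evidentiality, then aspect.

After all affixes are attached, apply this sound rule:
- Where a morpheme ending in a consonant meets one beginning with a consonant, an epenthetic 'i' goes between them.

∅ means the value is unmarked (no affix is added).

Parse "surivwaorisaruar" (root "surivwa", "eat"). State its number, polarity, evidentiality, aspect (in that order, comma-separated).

singular, negative, hearsay, habitual

Segment: surivwa-or-sa-ru-ar.
number: -or → singular.
polarity: -sa → negative.
evidentiality: -ru → hearsay.
aspect: -ar → habitual.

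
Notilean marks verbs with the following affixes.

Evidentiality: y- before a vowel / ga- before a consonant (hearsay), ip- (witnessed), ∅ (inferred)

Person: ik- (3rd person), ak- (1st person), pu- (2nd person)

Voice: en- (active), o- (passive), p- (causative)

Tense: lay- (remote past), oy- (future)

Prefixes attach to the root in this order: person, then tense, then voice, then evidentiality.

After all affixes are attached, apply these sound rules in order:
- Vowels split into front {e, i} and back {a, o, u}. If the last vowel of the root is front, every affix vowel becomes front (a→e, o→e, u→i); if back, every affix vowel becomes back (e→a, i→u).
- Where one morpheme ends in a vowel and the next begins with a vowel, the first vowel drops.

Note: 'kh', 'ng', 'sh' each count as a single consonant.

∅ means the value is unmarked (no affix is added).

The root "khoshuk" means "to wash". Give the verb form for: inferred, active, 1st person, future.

Attach person 1st person ak- → akkhoshuk.
Attach tense future oy- → oyakkhoshuk.
Attach voice active en- → enoyakkhoshuk.
evidentiality = inferred: zero marking, form stays enoyakkhoshuk.
Apply vowel harmony: enoyakkhoshuk → anoyakkhoshuk.
Vowel deletion: no change.

anoyakkhoshuk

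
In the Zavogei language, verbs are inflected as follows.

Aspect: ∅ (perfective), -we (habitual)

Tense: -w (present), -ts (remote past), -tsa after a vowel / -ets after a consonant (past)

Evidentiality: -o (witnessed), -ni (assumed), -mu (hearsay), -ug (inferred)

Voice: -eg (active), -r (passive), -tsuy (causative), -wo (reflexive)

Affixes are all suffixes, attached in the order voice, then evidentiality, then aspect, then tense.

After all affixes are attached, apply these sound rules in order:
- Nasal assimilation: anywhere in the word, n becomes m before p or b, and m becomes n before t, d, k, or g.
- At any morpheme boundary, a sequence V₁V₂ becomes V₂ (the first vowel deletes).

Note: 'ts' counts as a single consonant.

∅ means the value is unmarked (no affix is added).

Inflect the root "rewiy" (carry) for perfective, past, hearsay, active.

Attach voice active -eg → rewiyeg.
Attach evidentiality hearsay -mu → rewiyegmu.
aspect = perfective: zero marking, form stays rewiyegmu.
Attach tense past -tsa (after vowel 'u') → rewiyegmutsa.
Nasal assimilation: no change.
Vowel deletion: no change.

rewiyegmutsa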